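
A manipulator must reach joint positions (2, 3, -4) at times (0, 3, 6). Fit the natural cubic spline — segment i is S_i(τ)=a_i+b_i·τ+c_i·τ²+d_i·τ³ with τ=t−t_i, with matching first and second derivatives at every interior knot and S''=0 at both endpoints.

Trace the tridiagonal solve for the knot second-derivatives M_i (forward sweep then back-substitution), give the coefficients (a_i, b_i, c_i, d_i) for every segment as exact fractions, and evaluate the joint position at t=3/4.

  seg 0: a=2 b=1 c=0 d=-2/27
  seg 1: a=3 b=-1 c=-2/3 d=2/27
S(3/4) = 87/32

Δ: Δ0=1/3, Δ1=-7/3
row 1: diag=12, rhs=-16; c'=1/4, d'=-4/3
back: M1=-4/3
M: M0=0, M1=-4/3, M2=0
seg 0: a=2, c=M0/2=0, d=(M1−M0)/(6·3)=-2/27, b=Δ0−h0·(2M0+M1)/6=1
seg 1: a=3, c=M1/2=-2/3, d=(M2−M1)/(6·3)=2/27, b=Δ1−h1·(2M1+M2)/6=-1
t_q=3/4 → seg 0, τ=3/4; S=2+1·τ+0·τ²+-2/27·τ³=87/32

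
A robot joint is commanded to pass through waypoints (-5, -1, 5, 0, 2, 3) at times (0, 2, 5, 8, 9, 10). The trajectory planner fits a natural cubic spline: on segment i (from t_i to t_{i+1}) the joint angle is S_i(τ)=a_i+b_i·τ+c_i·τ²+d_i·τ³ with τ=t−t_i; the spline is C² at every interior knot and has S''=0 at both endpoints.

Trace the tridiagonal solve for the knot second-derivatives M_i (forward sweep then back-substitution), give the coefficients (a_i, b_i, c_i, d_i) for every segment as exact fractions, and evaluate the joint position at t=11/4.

Δ: Δ0=2, Δ1=2, Δ2=-5/3, Δ3=2, Δ4=1
row 1: diag=10, rhs=0; c'=3/10, d'=0
row 2: denom=12−3·3/10=111/10; d'=(-22−3·0)/(111/10)=-220/111
row 3: denom=8−3·10/37=266/37; d'=(22−3·-220/111)/(266/37)=517/133
row 4: denom=4−1·37/266=1027/266; d'=(-6−1·517/133)/(1027/266)=-2630/1027
back: M4=-2630/1027
back: M3=517/133−37/266·-2630/1027=4358/1027
back: M2=-220/111−10/37·4358/1027=-9640/3081
back: M1=0−3/10·-9640/3081=964/1027
M: M0=0, M1=964/1027, M2=-9640/3081, M3=4358/1027, M4=-2630/1027, M5=0
seg 0: a=-5, c=M0/2=0, d=(M1−M0)/(6·2)=241/3081, b=Δ0−h0·(2M0+M1)/6=5198/3081
seg 1: a=-1, c=M1/2=482/1027, d=(M2−M1)/(6·3)=-482/2133, b=Δ1−h1·(2M1+M2)/6=8090/3081
seg 2: a=5, c=M2/2=-4820/3081, d=(M3−M2)/(6·3)=11357/27729, b=Δ2−h2·(2M2+M3)/6=-2032/3081
seg 3: a=0, c=M3/2=2179/1027, d=(M4−M3)/(6·1)=-3494/3081, b=Δ3−h3·(2M3+M4)/6=3119/3081
seg 4: a=2, c=M4/2=-1315/1027, d=(M5−M4)/(6·1)=1315/3081, b=Δ4−h4·(2M4+M5)/6=5711/3081
t_q=11/4 → seg 1, τ=3/4; S=-1+8090/3081·τ+482/1027·τ²+-482/2133·τ³=37399/32864

  seg 0: a=-5 b=5198/3081 c=0 d=241/3081
  seg 1: a=-1 b=8090/3081 c=482/1027 d=-482/2133
  seg 2: a=5 b=-2032/3081 c=-4820/3081 d=11357/27729
  seg 3: a=0 b=3119/3081 c=2179/1027 d=-3494/3081
  seg 4: a=2 b=5711/3081 c=-1315/1027 d=1315/3081
S(11/4) = 37399/32864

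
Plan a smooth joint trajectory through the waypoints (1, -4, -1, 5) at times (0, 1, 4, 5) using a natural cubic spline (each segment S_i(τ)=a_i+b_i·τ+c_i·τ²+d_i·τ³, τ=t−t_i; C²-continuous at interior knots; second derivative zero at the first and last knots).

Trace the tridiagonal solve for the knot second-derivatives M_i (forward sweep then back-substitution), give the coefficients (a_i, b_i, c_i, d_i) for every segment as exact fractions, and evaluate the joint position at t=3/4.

Δ: Δ0=-5, Δ1=1, Δ2=6
row 1: diag=8, rhs=36; c'=3/8, d'=9/2
row 2: denom=8−3·3/8=55/8; d'=(30−3·9/2)/(55/8)=12/5
back: M2=12/5
back: M1=9/2−3/8·12/5=18/5
M: M0=0, M1=18/5, M2=12/5, M3=0
seg 0: a=1, c=M0/2=0, d=(M1−M0)/(6·1)=3/5, b=Δ0−h0·(2M0+M1)/6=-28/5
seg 1: a=-4, c=M1/2=9/5, d=(M2−M1)/(6·3)=-1/15, b=Δ1−h1·(2M1+M2)/6=-19/5
seg 2: a=-1, c=M2/2=6/5, d=(M3−M2)/(6·1)=-2/5, b=Δ2−h2·(2M2+M3)/6=26/5
t_q=3/4 → seg 0, τ=3/4; S=1+-28/5·τ+0·τ²+3/5·τ³=-943/320

  seg 0: a=1 b=-28/5 c=0 d=3/5
  seg 1: a=-4 b=-19/5 c=9/5 d=-1/15
  seg 2: a=-1 b=26/5 c=6/5 d=-2/5
S(3/4) = -943/320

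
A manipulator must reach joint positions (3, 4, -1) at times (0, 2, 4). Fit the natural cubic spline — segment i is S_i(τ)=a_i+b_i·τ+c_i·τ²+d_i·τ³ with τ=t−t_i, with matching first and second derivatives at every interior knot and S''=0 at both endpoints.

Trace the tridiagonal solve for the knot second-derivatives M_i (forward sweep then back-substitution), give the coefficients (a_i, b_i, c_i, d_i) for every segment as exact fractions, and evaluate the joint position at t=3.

Δ: Δ0=1/2, Δ1=-5/2
row 1: diag=8, rhs=-18; c'=1/4, d'=-9/4
back: M1=-9/4
M: M0=0, M1=-9/4, M2=0
seg 0: a=3, c=M0/2=0, d=(M1−M0)/(6·2)=-3/16, b=Δ0−h0·(2M0+M1)/6=5/4
seg 1: a=4, c=M1/2=-9/8, d=(M2−M1)/(6·2)=3/16, b=Δ1−h1·(2M1+M2)/6=-1
t_q=3 → seg 1, τ=1; S=4+-1·τ+-9/8·τ²+3/16·τ³=33/16

  seg 0: a=3 b=5/4 c=0 d=-3/16
  seg 1: a=4 b=-1 c=-9/8 d=3/16
S(3) = 33/16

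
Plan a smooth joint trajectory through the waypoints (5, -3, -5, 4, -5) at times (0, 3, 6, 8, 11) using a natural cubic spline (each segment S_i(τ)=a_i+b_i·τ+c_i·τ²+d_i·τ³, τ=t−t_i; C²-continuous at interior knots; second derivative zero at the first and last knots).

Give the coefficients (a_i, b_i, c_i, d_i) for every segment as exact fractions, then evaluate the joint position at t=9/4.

Δ: Δ0=-8/3, Δ1=-2/3, Δ2=9/2, Δ3=-3
row 1: diag=12, rhs=12; c'=1/4, d'=1
row 2: denom=10−3·1/4=37/4; d'=(31−3·1)/(37/4)=112/37
row 3: denom=10−2·8/37=354/37; d'=(-45−2·112/37)/(354/37)=-1889/354
back: M3=-1889/354
back: M2=112/37−8/37·-1889/354=740/177
back: M1=1−1/4·740/177=-8/177
M: M0=0, M1=-8/177, M2=740/177, M3=-1889/354, M4=0
seg 0: a=5, c=M0/2=0, d=(M1−M0)/(6·3)=-4/1593, b=Δ0−h0·(2M0+M1)/6=-156/59
seg 1: a=-3, c=M1/2=-4/177, d=(M2−M1)/(6·3)=374/1593, b=Δ1−h1·(2M1+M2)/6=-160/59
seg 2: a=-5, c=M2/2=370/177, d=(M3−M2)/(6·2)=-1123/1416, b=Δ2−h2·(2M2+M3)/6=206/59
seg 3: a=4, c=M3/2=-1889/708, d=(M4−M3)/(6·3)=1889/6372, b=Δ3−h3·(2M3+M4)/6=827/354
t_q=9/4 → seg 0, τ=9/4; S=5+-156/59·τ+0·τ²+-4/1593·τ³=-923/944

  seg 0: a=5 b=-156/59 c=0 d=-4/1593
  seg 1: a=-3 b=-160/59 c=-4/177 d=374/1593
  seg 2: a=-5 b=206/59 c=370/177 d=-1123/1416
  seg 3: a=4 b=827/354 c=-1889/708 d=1889/6372
S(9/4) = -923/944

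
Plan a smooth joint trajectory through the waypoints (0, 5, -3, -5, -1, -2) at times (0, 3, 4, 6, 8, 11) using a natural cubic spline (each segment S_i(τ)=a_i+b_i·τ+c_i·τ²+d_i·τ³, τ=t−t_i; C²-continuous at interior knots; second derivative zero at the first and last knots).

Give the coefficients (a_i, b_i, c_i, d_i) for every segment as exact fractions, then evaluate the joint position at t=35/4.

  seg 0: a=0 b=4718/813 c=0 d=-1121/2439
  seg 1: a=5 b=-5371/813 c=-1121/271 d=2230/813
  seg 2: a=-3 b=-5407/813 c=1109/271 d=-515/813
  seg 3: a=-5 b=1721/813 c=79/271 d=-569/3252
  seg 4: a=-1 b=962/813 c=-411/542 d=137/1626
S(35/4) = -17467/34688

Δ: Δ0=5/3, Δ1=-8, Δ2=-1, Δ3=2, Δ4=-1/3
row 1: diag=8, rhs=-58; c'=1/8, d'=-29/4
row 2: denom=6−1·1/8=47/8; d'=(42−1·-29/4)/(47/8)=394/47
row 3: denom=8−2·16/47=344/47; d'=(18−2·394/47)/(344/47)=29/172
row 4: denom=10−2·47/172=813/86; d'=(-14−2·29/172)/(813/86)=-411/271
back: M4=-411/271
back: M3=29/172−47/172·-411/271=158/271
back: M2=394/47−16/47·158/271=2218/271
back: M1=-29/4−1/8·2218/271=-2242/271
M: M0=0, M1=-2242/271, M2=2218/271, M3=158/271, M4=-411/271, M5=0
seg 0: a=0, c=M0/2=0, d=(M1−M0)/(6·3)=-1121/2439, b=Δ0−h0·(2M0+M1)/6=4718/813
seg 1: a=5, c=M1/2=-1121/271, d=(M2−M1)/(6·1)=2230/813, b=Δ1−h1·(2M1+M2)/6=-5371/813
seg 2: a=-3, c=M2/2=1109/271, d=(M3−M2)/(6·2)=-515/813, b=Δ2−h2·(2M2+M3)/6=-5407/813
seg 3: a=-5, c=M3/2=79/271, d=(M4−M3)/(6·2)=-569/3252, b=Δ3−h3·(2M3+M4)/6=1721/813
seg 4: a=-1, c=M4/2=-411/542, d=(M5−M4)/(6·3)=137/1626, b=Δ4−h4·(2M4+M5)/6=962/813
t_q=35/4 → seg 4, τ=3/4; S=-1+962/813·τ+-411/542·τ²+137/1626·τ³=-17467/34688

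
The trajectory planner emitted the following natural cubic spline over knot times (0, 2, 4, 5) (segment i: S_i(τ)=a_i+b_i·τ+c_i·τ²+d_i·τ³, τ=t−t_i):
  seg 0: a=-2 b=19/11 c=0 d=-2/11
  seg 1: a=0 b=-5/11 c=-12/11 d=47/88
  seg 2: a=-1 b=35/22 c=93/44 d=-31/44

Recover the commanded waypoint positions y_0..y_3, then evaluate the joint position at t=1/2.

y_0=-2 y_1=0 y_2=-1 y_3=2
S(1/2) = -51/44

y_0 = S_0(0) = a_0 = -2
y_1 = S_1(0) = a_1 = 0
y_2 = S_2(0) = a_2 = -1
y_3 = S_2(1) = 2
t_q=1/2 is in segment 0 (τ=1/2); S_0(τ)=-51/44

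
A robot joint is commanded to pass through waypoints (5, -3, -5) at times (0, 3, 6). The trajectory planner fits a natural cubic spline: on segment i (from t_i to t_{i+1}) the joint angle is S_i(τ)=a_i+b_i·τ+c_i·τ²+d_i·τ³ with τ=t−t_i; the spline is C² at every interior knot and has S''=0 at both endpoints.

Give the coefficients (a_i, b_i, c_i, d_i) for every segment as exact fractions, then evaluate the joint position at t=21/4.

Δ: Δ0=-8/3, Δ1=-2/3
row 1: diag=12, rhs=12; c'=1/4, d'=1
back: M1=1
M: M0=0, M1=1, M2=0
seg 0: a=5, c=M0/2=0, d=(M1−M0)/(6·3)=1/18, b=Δ0−h0·(2M0+M1)/6=-19/6
seg 1: a=-3, c=M1/2=1/2, d=(M2−M1)/(6·3)=-1/18, b=Δ1−h1·(2M1+M2)/6=-5/3
t_q=21/4 → seg 1, τ=9/4; S=-3+-5/3·τ+1/2·τ²+-1/18·τ³=-621/128

  seg 0: a=5 b=-19/6 c=0 d=1/18
  seg 1: a=-3 b=-5/3 c=1/2 d=-1/18
S(21/4) = -621/128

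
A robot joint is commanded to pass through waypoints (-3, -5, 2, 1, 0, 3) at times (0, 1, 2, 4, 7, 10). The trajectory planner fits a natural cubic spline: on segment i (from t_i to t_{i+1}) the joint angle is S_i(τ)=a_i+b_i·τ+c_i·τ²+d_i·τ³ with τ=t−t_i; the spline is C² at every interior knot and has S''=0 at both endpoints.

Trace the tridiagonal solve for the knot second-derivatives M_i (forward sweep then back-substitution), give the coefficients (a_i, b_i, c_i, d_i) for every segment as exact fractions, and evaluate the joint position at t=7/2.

Δ: Δ0=-2, Δ1=7, Δ2=-1/2, Δ3=-1/3, Δ4=1
row 1: diag=4, rhs=54; c'=1/4, d'=27/2
row 2: denom=6−1·1/4=23/4; d'=(-45−1·27/2)/(23/4)=-234/23
row 3: denom=10−2·8/23=214/23; d'=(1−2·-234/23)/(214/23)=491/214
row 4: denom=12−3·69/214=2361/214; d'=(8−3·491/214)/(2361/214)=239/2361
back: M4=239/2361
back: M3=491/214−69/214·239/2361=1780/787
back: M2=-234/23−8/23·1780/787=-8626/787
back: M1=27/2−1/4·-8626/787=12781/787
M: M0=0, M1=12781/787, M2=-8626/787, M3=1780/787, M4=239/2361, M5=0
seg 0: a=-3, c=M0/2=0, d=(M1−M0)/(6·1)=12781/4722, b=Δ0−h0·(2M0+M1)/6=-22225/4722
seg 1: a=-5, c=M1/2=12781/1574, d=(M2−M1)/(6·1)=-21407/4722, b=Δ1−h1·(2M1+M2)/6=8059/2361
seg 2: a=2, c=M2/2=-4313/787, d=(M3−M2)/(6·2)=5203/4722, b=Δ2−h2·(2M2+M3)/6=28583/4722
seg 3: a=1, c=M3/2=890/787, d=(M4−M3)/(6·3)=-5101/42498, b=Δ3−h3·(2M3+M4)/6=-12493/4722
seg 4: a=0, c=M4/2=239/4722, d=(M5−M4)/(6·3)=-239/42498, b=Δ4−h4·(2M4+M5)/6=2122/2361
t_q=7/2 → seg 2, τ=3/2; S=2+28583/4722·τ+-4313/787·τ²+5203/4722·τ³=31075/12592

  seg 0: a=-3 b=-22225/4722 c=0 d=12781/4722
  seg 1: a=-5 b=8059/2361 c=12781/1574 d=-21407/4722
  seg 2: a=2 b=28583/4722 c=-4313/787 d=5203/4722
  seg 3: a=1 b=-12493/4722 c=890/787 d=-5101/42498
  seg 4: a=0 b=2122/2361 c=239/4722 d=-239/42498
S(7/2) = 31075/12592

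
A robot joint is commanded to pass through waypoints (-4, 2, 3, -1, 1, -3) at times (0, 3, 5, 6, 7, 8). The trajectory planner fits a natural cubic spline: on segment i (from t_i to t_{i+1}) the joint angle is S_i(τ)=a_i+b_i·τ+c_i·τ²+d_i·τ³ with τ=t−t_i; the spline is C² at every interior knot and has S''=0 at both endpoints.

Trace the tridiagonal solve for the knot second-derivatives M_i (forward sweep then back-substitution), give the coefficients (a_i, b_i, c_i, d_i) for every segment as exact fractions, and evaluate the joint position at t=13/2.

Δ: Δ0=2, Δ1=1/2, Δ2=-4, Δ3=2, Δ4=-4
row 1: diag=10, rhs=-9; c'=1/5, d'=-9/10
row 2: denom=6−2·1/5=28/5; d'=(-27−2·-9/10)/(28/5)=-9/2
row 3: denom=4−1·5/28=107/28; d'=(36−1·-9/2)/(107/28)=1134/107
row 4: denom=4−1·28/107=400/107; d'=(-36−1·1134/107)/(400/107)=-2493/200
back: M4=-2493/200
back: M3=1134/107−28/107·-2493/200=693/50
back: M2=-9/2−5/28·693/50=-279/40
back: M1=-9/10−1/5·-279/40=99/200
M: M0=0, M1=99/200, M2=-279/40, M3=693/50, M4=-2493/200, M5=0
seg 0: a=-4, c=M0/2=0, d=(M1−M0)/(6·3)=11/400, b=Δ0−h0·(2M0+M1)/6=701/400
seg 1: a=2, c=M1/2=99/400, d=(M2−M1)/(6·2)=-249/400, b=Δ1−h1·(2M1+M2)/6=499/200
seg 2: a=3, c=M2/2=-279/80, d=(M3−M2)/(6·1)=1389/400, b=Δ2−h2·(2M2+M3)/6=-797/200
seg 3: a=-1, c=M3/2=693/100, d=(M4−M3)/(6·1)=-351/80, b=Δ3−h3·(2M3+M4)/6=-217/400
seg 4: a=1, c=M4/2=-2493/400, d=(M5−M4)/(6·1)=831/400, b=Δ4−h4·(2M4+M5)/6=31/200
t_q=13/2 → seg 3, τ=1/2; S=-1+-217/400·τ+693/100·τ²+-351/80·τ³=-279/3200

  seg 0: a=-4 b=701/400 c=0 d=11/400
  seg 1: a=2 b=499/200 c=99/400 d=-249/400
  seg 2: a=3 b=-797/200 c=-279/80 d=1389/400
  seg 3: a=-1 b=-217/400 c=693/100 d=-351/80
  seg 4: a=1 b=31/200 c=-2493/400 d=831/400
S(13/2) = -279/3200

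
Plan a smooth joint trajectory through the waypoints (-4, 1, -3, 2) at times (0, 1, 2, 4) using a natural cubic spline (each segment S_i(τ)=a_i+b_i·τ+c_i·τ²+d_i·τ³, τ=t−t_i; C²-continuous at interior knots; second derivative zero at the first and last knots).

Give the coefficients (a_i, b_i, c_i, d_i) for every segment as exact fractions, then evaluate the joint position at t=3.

  seg 0: a=-4 b=351/46 c=0 d=-121/46
  seg 1: a=1 b=-6/23 c=-363/46 d=191/46
  seg 2: a=-3 b=-165/46 c=105/23 d=-35/46
S(3) = -64/23

Δ: Δ0=5, Δ1=-4, Δ2=5/2
row 1: diag=4, rhs=-54; c'=1/4, d'=-27/2
row 2: denom=6−1·1/4=23/4; d'=(39−1·-27/2)/(23/4)=210/23
back: M2=210/23
back: M1=-27/2−1/4·210/23=-363/23
M: M0=0, M1=-363/23, M2=210/23, M3=0
seg 0: a=-4, c=M0/2=0, d=(M1−M0)/(6·1)=-121/46, b=Δ0−h0·(2M0+M1)/6=351/46
seg 1: a=1, c=M1/2=-363/46, d=(M2−M1)/(6·1)=191/46, b=Δ1−h1·(2M1+M2)/6=-6/23
seg 2: a=-3, c=M2/2=105/23, d=(M3−M2)/(6·2)=-35/46, b=Δ2−h2·(2M2+M3)/6=-165/46
t_q=3 → seg 2, τ=1; S=-3+-165/46·τ+105/23·τ²+-35/46·τ³=-64/23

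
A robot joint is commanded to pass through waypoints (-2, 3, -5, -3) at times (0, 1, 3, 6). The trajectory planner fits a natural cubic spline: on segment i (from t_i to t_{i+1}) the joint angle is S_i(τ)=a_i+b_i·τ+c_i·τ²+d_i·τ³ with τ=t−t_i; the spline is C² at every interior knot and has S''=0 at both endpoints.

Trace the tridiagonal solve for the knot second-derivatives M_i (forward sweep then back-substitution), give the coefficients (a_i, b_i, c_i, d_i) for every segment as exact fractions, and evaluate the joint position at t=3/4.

  seg 0: a=-2 b=569/84 c=0 d=-149/84
  seg 1: a=3 b=61/42 c=-149/28 d=109/84
  seg 2: a=-5 b=-179/42 c=69/28 d=-23/84
S(3/4) = 597/256

Δ: Δ0=5, Δ1=-4, Δ2=2/3
row 1: diag=6, rhs=-54; c'=1/3, d'=-9
row 2: denom=10−2·1/3=28/3; d'=(28−2·-9)/(28/3)=69/14
back: M2=69/14
back: M1=-9−1/3·69/14=-149/14
M: M0=0, M1=-149/14, M2=69/14, M3=0
seg 0: a=-2, c=M0/2=0, d=(M1−M0)/(6·1)=-149/84, b=Δ0−h0·(2M0+M1)/6=569/84
seg 1: a=3, c=M1/2=-149/28, d=(M2−M1)/(6·2)=109/84, b=Δ1−h1·(2M1+M2)/6=61/42
seg 2: a=-5, c=M2/2=69/28, d=(M3−M2)/(6·3)=-23/84, b=Δ2−h2·(2M2+M3)/6=-179/42
t_q=3/4 → seg 0, τ=3/4; S=-2+569/84·τ+0·τ²+-149/84·τ³=597/256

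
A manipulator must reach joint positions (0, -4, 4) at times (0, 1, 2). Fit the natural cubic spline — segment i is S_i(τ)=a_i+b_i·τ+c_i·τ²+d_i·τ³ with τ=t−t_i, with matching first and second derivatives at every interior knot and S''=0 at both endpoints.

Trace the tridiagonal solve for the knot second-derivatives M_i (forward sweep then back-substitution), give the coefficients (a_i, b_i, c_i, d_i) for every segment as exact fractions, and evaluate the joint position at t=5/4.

  seg 0: a=0 b=-7 c=0 d=3
  seg 1: a=-4 b=2 c=9 d=-3
S(5/4) = -191/64

Δ: Δ0=-4, Δ1=8
row 1: diag=4, rhs=72; c'=1/4, d'=18
back: M1=18
M: M0=0, M1=18, M2=0
seg 0: a=0, c=M0/2=0, d=(M1−M0)/(6·1)=3, b=Δ0−h0·(2M0+M1)/6=-7
seg 1: a=-4, c=M1/2=9, d=(M2−M1)/(6·1)=-3, b=Δ1−h1·(2M1+M2)/6=2
t_q=5/4 → seg 1, τ=1/4; S=-4+2·τ+9·τ²+-3·τ³=-191/64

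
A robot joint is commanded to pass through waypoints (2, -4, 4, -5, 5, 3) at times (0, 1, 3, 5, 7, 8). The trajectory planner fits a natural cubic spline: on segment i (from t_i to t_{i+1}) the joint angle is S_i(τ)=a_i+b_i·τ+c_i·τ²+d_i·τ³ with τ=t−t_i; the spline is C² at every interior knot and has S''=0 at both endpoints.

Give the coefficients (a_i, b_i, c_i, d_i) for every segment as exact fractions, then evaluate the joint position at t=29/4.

Δ: Δ0=-6, Δ1=4, Δ2=-9/2, Δ3=5, Δ4=-2
row 1: diag=6, rhs=60; c'=1/3, d'=10
row 2: denom=8−2·1/3=22/3; d'=(-51−2·10)/(22/3)=-213/22
row 3: denom=8−2·3/11=82/11; d'=(57−2·-213/22)/(82/11)=420/41
row 4: denom=6−2·11/41=224/41; d'=(-42−2·420/41)/(224/41)=-183/16
back: M4=-183/16
back: M3=420/41−11/41·-183/16=213/16
back: M2=-213/22−3/11·213/16=-213/16
back: M1=10−1/3·-213/16=231/16
M: M0=0, M1=231/16, M2=-213/16, M3=213/16, M4=-183/16, M5=0
seg 0: a=2, c=M0/2=0, d=(M1−M0)/(6·1)=77/32, b=Δ0−h0·(2M0+M1)/6=-269/32
seg 1: a=-4, c=M1/2=231/32, d=(M2−M1)/(6·2)=-37/16, b=Δ1−h1·(2M1+M2)/6=-19/16
seg 2: a=4, c=M2/2=-213/32, d=(M3−M2)/(6·2)=71/32, b=Δ2−h2·(2M2+M3)/6=-1/16
seg 3: a=-5, c=M3/2=213/32, d=(M4−M3)/(6·2)=-33/16, b=Δ3−h3·(2M3+M4)/6=-1/16
seg 4: a=5, c=M4/2=-183/32, d=(M5−M4)/(6·1)=61/32, b=Δ4−h4·(2M4+M5)/6=29/16
t_q=29/4 → seg 4, τ=1/4; S=5+29/16·τ+-183/32·τ²+61/32·τ³=10497/2048

  seg 0: a=2 b=-269/32 c=0 d=77/32
  seg 1: a=-4 b=-19/16 c=231/32 d=-37/16
  seg 2: a=4 b=-1/16 c=-213/32 d=71/32
  seg 3: a=-5 b=-1/16 c=213/32 d=-33/16
  seg 4: a=5 b=29/16 c=-183/32 d=61/32
S(29/4) = 10497/2048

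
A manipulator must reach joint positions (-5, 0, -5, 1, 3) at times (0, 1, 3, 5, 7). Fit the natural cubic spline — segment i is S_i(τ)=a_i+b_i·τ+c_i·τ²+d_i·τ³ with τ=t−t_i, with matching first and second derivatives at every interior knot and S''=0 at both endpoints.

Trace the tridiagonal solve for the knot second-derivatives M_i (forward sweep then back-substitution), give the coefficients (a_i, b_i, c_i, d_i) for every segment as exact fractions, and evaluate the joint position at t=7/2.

  seg 0: a=-5 b=1093/164 c=0 d=-273/164
  seg 1: a=0 b=137/82 c=-819/164 d=477/328
  seg 2: a=-5 b=-35/41 c=153/41 d=-37/41
  seg 3: a=1 b=133/41 c=-69/41 d=23/82
S(7/2) = -1511/328

Δ: Δ0=5, Δ1=-5/2, Δ2=3, Δ3=1
row 1: diag=6, rhs=-45; c'=1/3, d'=-15/2
row 2: denom=8−2·1/3=22/3; d'=(33−2·-15/2)/(22/3)=72/11
row 3: denom=8−2·3/11=82/11; d'=(-12−2·72/11)/(82/11)=-138/41
back: M3=-138/41
back: M2=72/11−3/11·-138/41=306/41
back: M1=-15/2−1/3·306/41=-819/82
M: M0=0, M1=-819/82, M2=306/41, M3=-138/41, M4=0
seg 0: a=-5, c=M0/2=0, d=(M1−M0)/(6·1)=-273/164, b=Δ0−h0·(2M0+M1)/6=1093/164
seg 1: a=0, c=M1/2=-819/164, d=(M2−M1)/(6·2)=477/328, b=Δ1−h1·(2M1+M2)/6=137/82
seg 2: a=-5, c=M2/2=153/41, d=(M3−M2)/(6·2)=-37/41, b=Δ2−h2·(2M2+M3)/6=-35/41
seg 3: a=1, c=M3/2=-69/41, d=(M4−M3)/(6·2)=23/82, b=Δ3−h3·(2M3+M4)/6=133/41
t_q=7/2 → seg 2, τ=1/2; S=-5+-35/41·τ+153/41·τ²+-37/41·τ³=-1511/328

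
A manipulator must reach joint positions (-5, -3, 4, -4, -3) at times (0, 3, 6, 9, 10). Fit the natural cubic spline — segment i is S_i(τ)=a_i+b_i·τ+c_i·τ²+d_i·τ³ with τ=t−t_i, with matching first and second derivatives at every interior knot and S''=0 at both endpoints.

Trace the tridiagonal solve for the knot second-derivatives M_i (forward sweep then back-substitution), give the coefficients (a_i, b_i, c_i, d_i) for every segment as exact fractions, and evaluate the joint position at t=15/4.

  seg 0: a=-5 b=-41/162 c=0 d=149/1458
  seg 1: a=-3 b=203/81 c=149/162 d=-475/1458
  seg 2: a=4 b=-125/162 c=-163/81 d=671/1458
  seg 3: a=-4 b=-34/81 c=115/54 d=-115/162
S(15/4) = -853/1152

Δ: Δ0=2/3, Δ1=7/3, Δ2=-8/3, Δ3=1
row 1: diag=12, rhs=10; c'=1/4, d'=5/6
row 2: denom=12−3·1/4=45/4; d'=(-30−3·5/6)/(45/4)=-26/9
row 3: denom=8−3·4/15=36/5; d'=(22−3·-26/9)/(36/5)=115/27
back: M3=115/27
back: M2=-26/9−4/15·115/27=-326/81
back: M1=5/6−1/4·-326/81=149/81
M: M0=0, M1=149/81, M2=-326/81, M3=115/27, M4=0
seg 0: a=-5, c=M0/2=0, d=(M1−M0)/(6·3)=149/1458, b=Δ0−h0·(2M0+M1)/6=-41/162
seg 1: a=-3, c=M1/2=149/162, d=(M2−M1)/(6·3)=-475/1458, b=Δ1−h1·(2M1+M2)/6=203/81
seg 2: a=4, c=M2/2=-163/81, d=(M3−M2)/(6·3)=671/1458, b=Δ2−h2·(2M2+M3)/6=-125/162
seg 3: a=-4, c=M3/2=115/54, d=(M4−M3)/(6·1)=-115/162, b=Δ3−h3·(2M3+M4)/6=-34/81
t_q=15/4 → seg 1, τ=3/4; S=-3+203/81·τ+149/162·τ²+-475/1458·τ³=-853/1152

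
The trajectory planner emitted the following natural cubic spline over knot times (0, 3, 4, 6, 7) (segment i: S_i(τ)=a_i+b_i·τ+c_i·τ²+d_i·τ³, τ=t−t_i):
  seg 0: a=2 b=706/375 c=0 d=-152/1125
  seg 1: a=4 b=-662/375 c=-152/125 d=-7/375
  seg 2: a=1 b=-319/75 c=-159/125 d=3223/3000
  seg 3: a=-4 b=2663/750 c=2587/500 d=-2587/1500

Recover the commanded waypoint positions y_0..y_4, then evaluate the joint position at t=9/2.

y_0 = S_0(0) = a_0 = 2
y_1 = S_1(0) = a_1 = 4
y_2 = S_2(0) = a_2 = 1
y_3 = S_3(0) = a_3 = -4
y_4 = S_3(1) = 3
t_q=9/2 is in segment 2 (τ=1/2); S_2(τ)=-10483/8000

y_0=2 y_1=4 y_2=1 y_3=-4 y_4=3
S(9/2) = -10483/8000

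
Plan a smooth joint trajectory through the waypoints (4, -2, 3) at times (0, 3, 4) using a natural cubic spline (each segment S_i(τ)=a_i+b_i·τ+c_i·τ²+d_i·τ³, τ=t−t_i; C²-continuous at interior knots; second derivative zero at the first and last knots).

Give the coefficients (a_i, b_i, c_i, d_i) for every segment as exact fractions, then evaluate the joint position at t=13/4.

Δ: Δ0=-2, Δ1=5
row 1: diag=8, rhs=42; c'=1/8, d'=21/4
back: M1=21/4
M: M0=0, M1=21/4, M2=0
seg 0: a=4, c=M0/2=0, d=(M1−M0)/(6·3)=7/24, b=Δ0−h0·(2M0+M1)/6=-37/8
seg 1: a=-2, c=M1/2=21/8, d=(M2−M1)/(6·1)=-7/8, b=Δ1−h1·(2M1+M2)/6=13/4
t_q=13/4 → seg 1, τ=1/4; S=-2+13/4·τ+21/8·τ²+-7/8·τ³=-531/512

  seg 0: a=4 b=-37/8 c=0 d=7/24
  seg 1: a=-2 b=13/4 c=21/8 d=-7/8
S(13/4) = -531/512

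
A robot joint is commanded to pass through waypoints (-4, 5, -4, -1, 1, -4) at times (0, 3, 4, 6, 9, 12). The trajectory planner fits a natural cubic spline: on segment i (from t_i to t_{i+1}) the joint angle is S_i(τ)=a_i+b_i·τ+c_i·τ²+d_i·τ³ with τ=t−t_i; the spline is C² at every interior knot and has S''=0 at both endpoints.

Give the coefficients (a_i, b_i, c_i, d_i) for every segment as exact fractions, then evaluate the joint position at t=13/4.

Δ: Δ0=3, Δ1=-9, Δ2=3/2, Δ3=2/3, Δ4=-5/3
row 1: diag=8, rhs=-72; c'=1/8, d'=-9
row 2: denom=6−1·1/8=47/8; d'=(63−1·-9)/(47/8)=576/47
row 3: denom=10−2·16/47=438/47; d'=(-5−2·576/47)/(438/47)=-19/6
row 4: denom=12−3·47/146=1611/146; d'=(-14−3·-19/6)/(1611/146)=-73/179
back: M4=-73/179
back: M3=-19/6−47/146·-73/179=-1630/537
back: M2=576/47−16/47·-1630/537=7136/537
back: M1=-9−1/8·7136/537=-5725/537
M: M0=0, M1=-5725/537, M2=7136/537, M3=-1630/537, M4=-73/179, M5=0
seg 0: a=-4, c=M0/2=0, d=(M1−M0)/(6·3)=-5725/9666, b=Δ0−h0·(2M0+M1)/6=8947/1074
seg 1: a=5, c=M1/2=-5725/1074, d=(M2−M1)/(6·1)=1429/358, b=Δ1−h1·(2M1+M2)/6=-4114/537
seg 2: a=-4, c=M2/2=3568/537, d=(M3−M2)/(6·2)=-487/358, b=Δ2−h2·(2M2+M3)/6=-6817/1074
seg 3: a=-1, c=M3/2=-815/537, d=(M4−M3)/(6·3)=1411/9666, b=Δ3−h3·(2M3+M4)/6=4195/1074
seg 4: a=1, c=M4/2=-73/358, d=(M5−M4)/(6·3)=73/3222, b=Δ4−h4·(2M4+M5)/6=-676/537
t_q=13/4 → seg 1, τ=1/4; S=5+-4114/537·τ+-5725/1074·τ²+1429/358·τ³=64473/22912

  seg 0: a=-4 b=8947/1074 c=0 d=-5725/9666
  seg 1: a=5 b=-4114/537 c=-5725/1074 d=1429/358
  seg 2: a=-4 b=-6817/1074 c=3568/537 d=-487/358
  seg 3: a=-1 b=4195/1074 c=-815/537 d=1411/9666
  seg 4: a=1 b=-676/537 c=-73/358 d=73/3222
S(13/4) = 64473/22912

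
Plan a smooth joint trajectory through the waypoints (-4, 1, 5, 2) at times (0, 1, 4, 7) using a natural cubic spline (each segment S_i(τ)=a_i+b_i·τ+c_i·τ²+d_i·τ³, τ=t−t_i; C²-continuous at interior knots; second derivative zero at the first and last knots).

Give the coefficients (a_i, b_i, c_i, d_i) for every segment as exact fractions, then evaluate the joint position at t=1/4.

Δ: Δ0=5, Δ1=4/3, Δ2=-1
row 1: diag=8, rhs=-22; c'=3/8, d'=-11/4
row 2: denom=12−3·3/8=87/8; d'=(-14−3·-11/4)/(87/8)=-46/87
back: M2=-46/87
back: M1=-11/4−3/8·-46/87=-74/29
M: M0=0, M1=-74/29, M2=-46/87, M3=0
seg 0: a=-4, c=M0/2=0, d=(M1−M0)/(6·1)=-37/87, b=Δ0−h0·(2M0+M1)/6=472/87
seg 1: a=1, c=M1/2=-37/29, d=(M2−M1)/(6·3)=88/783, b=Δ1−h1·(2M1+M2)/6=361/87
seg 2: a=5, c=M2/2=-23/87, d=(M3−M2)/(6·3)=23/783, b=Δ2−h2·(2M2+M3)/6=-41/87
t_q=1/4 → seg 0, τ=1/4; S=-4+472/87·τ+0·τ²+-37/87·τ³=-4919/1856

  seg 0: a=-4 b=472/87 c=0 d=-37/87
  seg 1: a=1 b=361/87 c=-37/29 d=88/783
  seg 2: a=5 b=-41/87 c=-23/87 d=23/783
S(1/4) = -4919/1856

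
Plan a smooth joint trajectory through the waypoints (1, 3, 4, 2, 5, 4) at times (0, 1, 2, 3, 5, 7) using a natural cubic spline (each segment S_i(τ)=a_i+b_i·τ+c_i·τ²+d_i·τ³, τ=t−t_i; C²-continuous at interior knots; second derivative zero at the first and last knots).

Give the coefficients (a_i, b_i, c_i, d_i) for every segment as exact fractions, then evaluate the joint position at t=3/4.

Δ: Δ0=2, Δ1=1, Δ2=-2, Δ3=3/2, Δ4=-1/2
row 1: diag=4, rhs=-6; c'=1/4, d'=-3/2
row 2: denom=4−1·1/4=15/4; d'=(-18−1·-3/2)/(15/4)=-22/5
row 3: denom=6−1·4/15=86/15; d'=(21−1·-22/5)/(86/15)=381/86
row 4: denom=8−2·15/43=314/43; d'=(-12−2·381/86)/(314/43)=-897/314
back: M4=-897/314
back: M3=381/86−15/43·-897/314=852/157
back: M2=-22/5−4/15·852/157=-918/157
back: M1=-3/2−1/4·-918/157=-6/157
M: M0=0, M1=-6/157, M2=-918/157, M3=852/157, M4=-897/314, M5=0
seg 0: a=1, c=M0/2=0, d=(M1−M0)/(6·1)=-1/157, b=Δ0−h0·(2M0+M1)/6=315/157
seg 1: a=3, c=M1/2=-3/157, d=(M2−M1)/(6·1)=-152/157, b=Δ1−h1·(2M1+M2)/6=312/157
seg 2: a=4, c=M2/2=-459/157, d=(M3−M2)/(6·1)=295/157, b=Δ2−h2·(2M2+M3)/6=-150/157
seg 3: a=2, c=M3/2=426/157, d=(M4−M3)/(6·2)=-867/1256, b=Δ3−h3·(2M3+M4)/6=-183/157
seg 4: a=5, c=M4/2=-897/628, d=(M5−M4)/(6·2)=299/1256, b=Δ4−h4·(2M4+M5)/6=441/314
t_q=3/4 → seg 0, τ=3/4; S=1+315/157·τ+0·τ²+-1/157·τ³=25141/10048

  seg 0: a=1 b=315/157 c=0 d=-1/157
  seg 1: a=3 b=312/157 c=-3/157 d=-152/157
  seg 2: a=4 b=-150/157 c=-459/157 d=295/157
  seg 3: a=2 b=-183/157 c=426/157 d=-867/1256
  seg 4: a=5 b=441/314 c=-897/628 d=299/1256
S(3/4) = 25141/10048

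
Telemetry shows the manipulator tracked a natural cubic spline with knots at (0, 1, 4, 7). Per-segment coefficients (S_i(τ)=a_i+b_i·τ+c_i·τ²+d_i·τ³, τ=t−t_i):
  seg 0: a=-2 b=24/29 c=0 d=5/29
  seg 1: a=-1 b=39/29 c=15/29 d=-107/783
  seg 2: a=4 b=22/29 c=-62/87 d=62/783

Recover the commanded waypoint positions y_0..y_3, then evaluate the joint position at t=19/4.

y_0=-2 y_1=-1 y_2=4 y_3=2
S(19/4) = 3899/928

y_0 = S_0(0) = a_0 = -2
y_1 = S_1(0) = a_1 = -1
y_2 = S_2(0) = a_2 = 4
y_3 = S_2(3) = 2
t_q=19/4 is in segment 2 (τ=3/4); S_2(τ)=3899/928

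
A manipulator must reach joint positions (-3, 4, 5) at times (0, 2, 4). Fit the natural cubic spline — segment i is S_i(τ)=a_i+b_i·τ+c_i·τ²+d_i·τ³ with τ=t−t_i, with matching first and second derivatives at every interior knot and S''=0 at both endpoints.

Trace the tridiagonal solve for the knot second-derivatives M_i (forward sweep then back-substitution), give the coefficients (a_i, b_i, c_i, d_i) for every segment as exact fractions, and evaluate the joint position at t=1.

Δ: Δ0=7/2, Δ1=1/2
row 1: diag=8, rhs=-18; c'=1/4, d'=-9/4
back: M1=-9/4
M: M0=0, M1=-9/4, M2=0
seg 0: a=-3, c=M0/2=0, d=(M1−M0)/(6·2)=-3/16, b=Δ0−h0·(2M0+M1)/6=17/4
seg 1: a=4, c=M1/2=-9/8, d=(M2−M1)/(6·2)=3/16, b=Δ1−h1·(2M1+M2)/6=2
t_q=1 → seg 0, τ=1; S=-3+17/4·τ+0·τ²+-3/16·τ³=17/16

  seg 0: a=-3 b=17/4 c=0 d=-3/16
  seg 1: a=4 b=2 c=-9/8 d=3/16
S(1) = 17/16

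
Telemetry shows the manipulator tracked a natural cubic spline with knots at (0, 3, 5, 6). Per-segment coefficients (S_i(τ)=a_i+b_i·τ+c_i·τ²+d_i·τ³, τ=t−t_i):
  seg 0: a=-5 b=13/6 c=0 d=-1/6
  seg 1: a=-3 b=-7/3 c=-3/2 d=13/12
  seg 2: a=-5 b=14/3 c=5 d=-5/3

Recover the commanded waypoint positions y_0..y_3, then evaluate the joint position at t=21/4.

y_0=-5 y_1=-3 y_2=-5 y_3=3
S(21/4) = -227/64

y_0 = S_0(0) = a_0 = -5
y_1 = S_1(0) = a_1 = -3
y_2 = S_2(0) = a_2 = -5
y_3 = S_2(1) = 3
t_q=21/4 is in segment 2 (τ=1/4); S_2(τ)=-227/64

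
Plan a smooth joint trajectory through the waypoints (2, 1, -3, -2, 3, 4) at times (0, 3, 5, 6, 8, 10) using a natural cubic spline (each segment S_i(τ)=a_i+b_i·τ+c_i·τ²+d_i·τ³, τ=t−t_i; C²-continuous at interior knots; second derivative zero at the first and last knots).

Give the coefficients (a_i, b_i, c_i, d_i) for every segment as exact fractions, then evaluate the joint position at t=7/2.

Δ: Δ0=-1/3, Δ1=-2, Δ2=1, Δ3=5/2, Δ4=1/2
row 1: diag=10, rhs=-10; c'=1/5, d'=-1
row 2: denom=6−2·1/5=28/5; d'=(18−2·-1)/(28/5)=25/7
row 3: denom=6−1·5/28=163/28; d'=(9−1·25/7)/(163/28)=152/163
row 4: denom=8−2·56/163=1192/163; d'=(-12−2·152/163)/(1192/163)=-565/298
back: M4=-565/298
back: M3=152/163−56/163·-565/298=236/149
back: M2=25/7−5/28·236/149=490/149
back: M1=-1−1/5·490/149=-247/149
M: M0=0, M1=-247/149, M2=490/149, M3=236/149, M4=-565/298, M5=0
seg 0: a=2, c=M0/2=0, d=(M1−M0)/(6·3)=-247/2682, b=Δ0−h0·(2M0+M1)/6=443/894
seg 1: a=1, c=M1/2=-247/298, d=(M2−M1)/(6·2)=737/1788, b=Δ1−h1·(2M1+M2)/6=-890/447
seg 2: a=-3, c=M2/2=245/149, d=(M3−M2)/(6·1)=-127/447, b=Δ2−h2·(2M2+M3)/6=-161/447
seg 3: a=-2, c=M3/2=118/149, d=(M4−M3)/(6·2)=-1037/3576, b=Δ3−h3·(2M3+M4)/6=928/447
seg 4: a=3, c=M4/2=-565/596, d=(M5−M4)/(6·2)=565/3576, b=Δ4−h4·(2M4+M5)/6=1577/894
t_q=7/2 → seg 1, τ=1/2; S=1+-890/447·τ+-247/298·τ²+737/1788·τ³=-721/4768

  seg 0: a=2 b=443/894 c=0 d=-247/2682
  seg 1: a=1 b=-890/447 c=-247/298 d=737/1788
  seg 2: a=-3 b=-161/447 c=245/149 d=-127/447
  seg 3: a=-2 b=928/447 c=118/149 d=-1037/3576
  seg 4: a=3 b=1577/894 c=-565/596 d=565/3576
S(7/2) = -721/4768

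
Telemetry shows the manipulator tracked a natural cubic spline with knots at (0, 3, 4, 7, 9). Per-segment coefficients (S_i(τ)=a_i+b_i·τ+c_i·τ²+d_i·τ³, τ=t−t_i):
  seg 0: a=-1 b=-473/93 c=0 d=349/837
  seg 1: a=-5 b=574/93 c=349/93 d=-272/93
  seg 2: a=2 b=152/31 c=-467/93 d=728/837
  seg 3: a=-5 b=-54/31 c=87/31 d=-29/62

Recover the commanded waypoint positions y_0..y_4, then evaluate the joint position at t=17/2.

y_0 = S_0(0) = a_0 = -1
y_1 = S_1(0) = a_1 = -5
y_2 = S_2(0) = a_2 = 2
y_3 = S_3(0) = a_3 = -5
y_4 = S_3(2) = -1
t_q=17/2 is in segment 3 (τ=3/2); S_3(τ)=-1427/496

y_0=-1 y_1=-5 y_2=2 y_3=-5 y_4=-1
S(17/2) = -1427/496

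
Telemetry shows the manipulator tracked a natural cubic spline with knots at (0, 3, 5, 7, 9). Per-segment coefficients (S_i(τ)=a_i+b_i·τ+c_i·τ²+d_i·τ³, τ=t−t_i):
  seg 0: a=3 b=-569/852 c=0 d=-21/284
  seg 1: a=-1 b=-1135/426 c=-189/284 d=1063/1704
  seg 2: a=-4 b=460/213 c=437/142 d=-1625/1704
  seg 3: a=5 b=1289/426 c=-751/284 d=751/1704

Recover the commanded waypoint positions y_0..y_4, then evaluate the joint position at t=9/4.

y_0 = S_0(0) = a_0 = 3
y_1 = S_1(0) = a_1 = -1
y_2 = S_2(0) = a_2 = -4
y_3 = S_3(0) = a_3 = 5
y_4 = S_3(2) = 4
t_q=9/4 is in segment 0 (τ=9/4); S_0(τ)=11907/18176

y_0=3 y_1=-1 y_2=-4 y_3=5 y_4=4
S(9/4) = 11907/18176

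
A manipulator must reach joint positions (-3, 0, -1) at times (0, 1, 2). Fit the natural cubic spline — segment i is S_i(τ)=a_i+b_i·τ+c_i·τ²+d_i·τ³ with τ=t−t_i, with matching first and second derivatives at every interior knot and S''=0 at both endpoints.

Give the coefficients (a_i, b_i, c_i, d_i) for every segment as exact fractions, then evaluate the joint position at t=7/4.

Δ: Δ0=3, Δ1=-1
row 1: diag=4, rhs=-24; c'=1/4, d'=-6
back: M1=-6
M: M0=0, M1=-6, M2=0
seg 0: a=-3, c=M0/2=0, d=(M1−M0)/(6·1)=-1, b=Δ0−h0·(2M0+M1)/6=4
seg 1: a=0, c=M1/2=-3, d=(M2−M1)/(6·1)=1, b=Δ1−h1·(2M1+M2)/6=1
t_q=7/4 → seg 1, τ=3/4; S=0+1·τ+-3·τ²+1·τ³=-33/64

  seg 0: a=-3 b=4 c=0 d=-1
  seg 1: a=0 b=1 c=-3 d=1
S(7/4) = -33/64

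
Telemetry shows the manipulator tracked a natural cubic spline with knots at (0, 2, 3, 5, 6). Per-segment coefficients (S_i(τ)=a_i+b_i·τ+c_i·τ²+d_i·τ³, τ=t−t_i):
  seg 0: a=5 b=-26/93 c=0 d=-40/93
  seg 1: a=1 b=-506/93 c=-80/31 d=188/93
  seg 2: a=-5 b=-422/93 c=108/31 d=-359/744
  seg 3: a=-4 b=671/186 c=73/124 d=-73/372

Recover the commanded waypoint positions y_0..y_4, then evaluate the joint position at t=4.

y_0 = S_0(0) = a_0 = 5
y_1 = S_1(0) = a_1 = 1
y_2 = S_2(0) = a_2 = -5
y_3 = S_3(0) = a_3 = -4
y_4 = S_3(1) = 0
t_q=4 is in segment 2 (τ=1); S_2(τ)=-1621/248

y_0=5 y_1=1 y_2=-5 y_3=-4 y_4=0
S(4) = -1621/248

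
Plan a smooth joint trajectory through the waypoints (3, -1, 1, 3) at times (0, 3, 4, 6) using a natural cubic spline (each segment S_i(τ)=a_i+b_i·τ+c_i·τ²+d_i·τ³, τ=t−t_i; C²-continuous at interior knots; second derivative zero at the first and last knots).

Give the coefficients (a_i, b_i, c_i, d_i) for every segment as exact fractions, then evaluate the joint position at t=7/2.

Δ: Δ0=-4/3, Δ1=2, Δ2=1
row 1: diag=8, rhs=20; c'=1/8, d'=5/2
row 2: denom=6−1·1/8=47/8; d'=(-6−1·5/2)/(47/8)=-68/47
back: M2=-68/47
back: M1=5/2−1/8·-68/47=126/47
M: M0=0, M1=126/47, M2=-68/47, M3=0
seg 0: a=3, c=M0/2=0, d=(M1−M0)/(6·3)=7/47, b=Δ0−h0·(2M0+M1)/6=-377/141
seg 1: a=-1, c=M1/2=63/47, d=(M2−M1)/(6·1)=-97/141, b=Δ1−h1·(2M1+M2)/6=190/141
seg 2: a=1, c=M2/2=-34/47, d=(M3−M2)/(6·2)=17/141, b=Δ2−h2·(2M2+M3)/6=277/141
t_q=7/2 → seg 1, τ=1/2; S=-1+190/141·τ+63/47·τ²+-97/141·τ³=-29/376

  seg 0: a=3 b=-377/141 c=0 d=7/47
  seg 1: a=-1 b=190/141 c=63/47 d=-97/141
  seg 2: a=1 b=277/141 c=-34/47 d=17/141
S(7/2) = -29/376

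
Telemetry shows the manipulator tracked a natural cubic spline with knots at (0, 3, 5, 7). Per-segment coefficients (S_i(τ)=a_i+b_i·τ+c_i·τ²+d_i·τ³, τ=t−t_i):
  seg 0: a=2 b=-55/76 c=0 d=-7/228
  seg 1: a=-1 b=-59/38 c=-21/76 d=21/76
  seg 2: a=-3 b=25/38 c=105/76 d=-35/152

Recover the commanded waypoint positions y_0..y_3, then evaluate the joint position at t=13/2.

y_0 = S_0(0) = a_0 = 2
y_1 = S_1(0) = a_1 = -1
y_2 = S_2(0) = a_2 = -3
y_3 = S_2(2) = 2
t_q=13/2 is in segment 2 (τ=3/2); S_2(τ)=387/1216

y_0=2 y_1=-1 y_2=-3 y_3=2
S(13/2) = 387/1216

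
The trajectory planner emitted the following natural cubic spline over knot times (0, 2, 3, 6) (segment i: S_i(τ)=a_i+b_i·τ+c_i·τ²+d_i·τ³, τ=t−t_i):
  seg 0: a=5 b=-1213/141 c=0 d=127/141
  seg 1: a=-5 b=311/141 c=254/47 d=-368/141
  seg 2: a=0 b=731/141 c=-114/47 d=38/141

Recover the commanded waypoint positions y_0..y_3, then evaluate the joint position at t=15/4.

y_0 = S_0(0) = a_0 = 5
y_1 = S_1(0) = a_1 = -5
y_2 = S_2(0) = a_2 = 0
y_3 = S_2(3) = 1
t_q=15/4 is in segment 2 (τ=3/4); S_2(τ)=3967/1504

y_0=5 y_1=-5 y_2=0 y_3=1
S(15/4) = 3967/1504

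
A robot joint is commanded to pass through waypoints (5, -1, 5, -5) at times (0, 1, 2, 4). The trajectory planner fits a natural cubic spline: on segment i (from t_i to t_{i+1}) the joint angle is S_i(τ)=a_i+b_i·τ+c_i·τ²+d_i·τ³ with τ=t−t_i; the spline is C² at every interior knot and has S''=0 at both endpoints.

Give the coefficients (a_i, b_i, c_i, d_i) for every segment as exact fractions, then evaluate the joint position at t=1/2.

Δ: Δ0=-6, Δ1=6, Δ2=-5
row 1: diag=4, rhs=72; c'=1/4, d'=18
row 2: denom=6−1·1/4=23/4; d'=(-66−1·18)/(23/4)=-336/23
back: M2=-336/23
back: M1=18−1/4·-336/23=498/23
M: M0=0, M1=498/23, M2=-336/23, M3=0
seg 0: a=5, c=M0/2=0, d=(M1−M0)/(6·1)=83/23, b=Δ0−h0·(2M0+M1)/6=-221/23
seg 1: a=-1, c=M1/2=249/23, d=(M2−M1)/(6·1)=-139/23, b=Δ1−h1·(2M1+M2)/6=28/23
seg 2: a=5, c=M2/2=-168/23, d=(M3−M2)/(6·2)=28/23, b=Δ2−h2·(2M2+M3)/6=109/23
t_q=1/2 → seg 0, τ=1/2; S=5+-221/23·τ+0·τ²+83/23·τ³=119/184

  seg 0: a=5 b=-221/23 c=0 d=83/23
  seg 1: a=-1 b=28/23 c=249/23 d=-139/23
  seg 2: a=5 b=109/23 c=-168/23 d=28/23
S(1/2) = 119/184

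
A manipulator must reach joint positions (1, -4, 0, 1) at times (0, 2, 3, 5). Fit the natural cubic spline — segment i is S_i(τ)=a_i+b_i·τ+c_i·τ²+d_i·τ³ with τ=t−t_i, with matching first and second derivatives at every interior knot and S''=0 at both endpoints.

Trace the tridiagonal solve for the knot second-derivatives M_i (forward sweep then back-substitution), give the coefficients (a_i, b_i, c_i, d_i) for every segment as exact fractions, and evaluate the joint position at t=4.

Δ: Δ0=-5/2, Δ1=4, Δ2=1/2
row 1: diag=6, rhs=39; c'=1/6, d'=13/2
row 2: denom=6−1·1/6=35/6; d'=(-21−1·13/2)/(35/6)=-33/7
back: M2=-33/7
back: M1=13/2−1/6·-33/7=51/7
M: M0=0, M1=51/7, M2=-33/7, M3=0
seg 0: a=1, c=M0/2=0, d=(M1−M0)/(6·2)=17/28, b=Δ0−h0·(2M0+M1)/6=-69/14
seg 1: a=-4, c=M1/2=51/14, d=(M2−M1)/(6·1)=-2, b=Δ1−h1·(2M1+M2)/6=33/14
seg 2: a=0, c=M2/2=-33/14, d=(M3−M2)/(6·2)=11/28, b=Δ2−h2·(2M2+M3)/6=51/14
t_q=4 → seg 2, τ=1; S=0+51/14·τ+-33/14·τ²+11/28·τ³=47/28

  seg 0: a=1 b=-69/14 c=0 d=17/28
  seg 1: a=-4 b=33/14 c=51/14 d=-2
  seg 2: a=0 b=51/14 c=-33/14 d=11/28
S(4) = 47/28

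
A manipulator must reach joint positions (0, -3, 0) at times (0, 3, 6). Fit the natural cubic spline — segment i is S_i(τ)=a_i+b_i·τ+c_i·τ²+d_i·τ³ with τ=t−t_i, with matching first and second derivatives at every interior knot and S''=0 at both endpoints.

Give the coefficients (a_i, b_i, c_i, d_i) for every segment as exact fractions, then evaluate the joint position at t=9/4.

Δ: Δ0=-1, Δ1=1
row 1: diag=12, rhs=12; c'=1/4, d'=1
back: M1=1
M: M0=0, M1=1, M2=0
seg 0: a=0, c=M0/2=0, d=(M1−M0)/(6·3)=1/18, b=Δ0−h0·(2M0+M1)/6=-3/2
seg 1: a=-3, c=M1/2=1/2, d=(M2−M1)/(6·3)=-1/18, b=Δ1−h1·(2M1+M2)/6=0
t_q=9/4 → seg 0, τ=9/4; S=0+-3/2·τ+0·τ²+1/18·τ³=-351/128

  seg 0: a=0 b=-3/2 c=0 d=1/18
  seg 1: a=-3 b=0 c=1/2 d=-1/18
S(9/4) = -351/128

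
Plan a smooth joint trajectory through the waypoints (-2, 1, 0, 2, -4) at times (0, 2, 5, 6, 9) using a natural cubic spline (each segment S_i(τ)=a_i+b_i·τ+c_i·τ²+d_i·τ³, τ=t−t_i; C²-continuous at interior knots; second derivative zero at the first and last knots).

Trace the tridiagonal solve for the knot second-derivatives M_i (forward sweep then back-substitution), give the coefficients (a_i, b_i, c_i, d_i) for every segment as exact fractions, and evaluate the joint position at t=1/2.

Δ: Δ0=3/2, Δ1=-1/3, Δ2=2, Δ3=-2
row 1: diag=10, rhs=-11; c'=3/10, d'=-11/10
row 2: denom=8−3·3/10=71/10; d'=(14−3·-11/10)/(71/10)=173/71
row 3: denom=8−1·10/71=558/71; d'=(-24−1·173/71)/(558/71)=-1877/558
back: M3=-1877/558
back: M2=173/71−10/71·-1877/558=812/279
back: M1=-11/10−3/10·812/279=-367/186
M: M0=0, M1=-367/186, M2=812/279, M3=-1877/558, M4=0
seg 0: a=-2, c=M0/2=0, d=(M1−M0)/(6·2)=-367/2232, b=Δ0−h0·(2M0+M1)/6=602/279
seg 1: a=1, c=M1/2=-367/372, d=(M2−M1)/(6·3)=2725/10044, b=Δ1−h1·(2M1+M2)/6=103/558
seg 2: a=0, c=M2/2=406/279, d=(M3−M2)/(6·1)=-389/372, b=Δ2−h2·(2M2+M3)/6=1775/1116
seg 3: a=2, c=M3/2=-1877/1116, d=(M4−M3)/(6·3)=1877/10044, b=Δ3−h3·(2M3+M4)/6=761/558
t_q=1/2 → seg 0, τ=1/2; S=-2+602/279·τ+0·τ²+-367/2232·τ³=-5605/5952

  seg 0: a=-2 b=602/279 c=0 d=-367/2232
  seg 1: a=1 b=103/558 c=-367/372 d=2725/10044
  seg 2: a=0 b=1775/1116 c=406/279 d=-389/372
  seg 3: a=2 b=761/558 c=-1877/1116 d=1877/10044
S(1/2) = -5605/5952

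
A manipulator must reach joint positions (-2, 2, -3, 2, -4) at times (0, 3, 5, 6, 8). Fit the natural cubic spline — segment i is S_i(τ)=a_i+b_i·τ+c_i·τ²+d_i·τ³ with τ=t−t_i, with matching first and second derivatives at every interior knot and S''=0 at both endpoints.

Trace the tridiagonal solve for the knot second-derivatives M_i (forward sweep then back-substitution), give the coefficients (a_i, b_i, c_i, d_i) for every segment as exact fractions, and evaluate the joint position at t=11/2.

Δ: Δ0=4/3, Δ1=-5/2, Δ2=5, Δ3=-3
row 1: diag=10, rhs=-23; c'=1/5, d'=-23/10
row 2: denom=6−2·1/5=28/5; d'=(45−2·-23/10)/(28/5)=62/7
row 3: denom=6−1·5/28=163/28; d'=(-48−1·62/7)/(163/28)=-1592/163
back: M3=-1592/163
back: M2=62/7−5/28·-1592/163=1728/163
back: M1=-23/10−1/5·1728/163=-1441/326
M: M0=0, M1=-1441/326, M2=1728/163, M3=-1592/163, M4=0
seg 0: a=-2, c=M0/2=0, d=(M1−M0)/(6·3)=-1441/5868, b=Δ0−h0·(2M0+M1)/6=6931/1956
seg 1: a=2, c=M1/2=-1441/652, d=(M2−M1)/(6·2)=4897/3912, b=Δ1−h1·(2M1+M2)/6=-3019/978
seg 2: a=-3, c=M2/2=864/163, d=(M3−M2)/(6·1)=-1660/489, b=Δ2−h2·(2M2+M3)/6=1513/489
seg 3: a=2, c=M3/2=-796/163, d=(M4−M3)/(6·2)=398/489, b=Δ3−h3·(2M3+M4)/6=1717/489
t_q=11/2 → seg 2, τ=1/2; S=-3+1513/489·τ+864/163·τ²+-1660/489·τ³=-90/163

  seg 0: a=-2 b=6931/1956 c=0 d=-1441/5868
  seg 1: a=2 b=-3019/978 c=-1441/652 d=4897/3912
  seg 2: a=-3 b=1513/489 c=864/163 d=-1660/489
  seg 3: a=2 b=1717/489 c=-796/163 d=398/489
S(11/2) = -90/163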